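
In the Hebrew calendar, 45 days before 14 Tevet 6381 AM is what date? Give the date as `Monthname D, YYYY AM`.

Counting 45 days back from JDN 2678361 reaches JDN 2678316, which is Cheshvan 28, 6381 AM.

Cheshvan 28, 6381 AM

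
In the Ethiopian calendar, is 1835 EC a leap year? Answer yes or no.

yes

1835 mod 4 = 3; in the Ethiopian calendar a year is leap when year mod 4 = 3, so it is a leap year.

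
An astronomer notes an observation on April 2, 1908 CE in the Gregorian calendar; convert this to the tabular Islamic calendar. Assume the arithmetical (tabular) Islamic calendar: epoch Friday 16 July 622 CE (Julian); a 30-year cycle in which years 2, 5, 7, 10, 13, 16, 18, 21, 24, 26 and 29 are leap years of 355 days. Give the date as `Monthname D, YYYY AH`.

Safar 29, 1326 AH

Both dates share Julian Day Number 2418034; in the tabular Islamic calendar that is 29 Safar 1326 AH.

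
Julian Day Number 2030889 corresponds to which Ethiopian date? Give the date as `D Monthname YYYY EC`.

14 Miyazya 840 EC

The proleptic Gregorian equivalent of JDN 2030889 is 13 April 848.
In the Ethiopian calendar that day is 14 Miyazya 840 EC.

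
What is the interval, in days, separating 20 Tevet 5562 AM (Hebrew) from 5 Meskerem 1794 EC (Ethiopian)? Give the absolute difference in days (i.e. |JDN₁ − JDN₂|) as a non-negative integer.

First date → JDN 2379220; second date → JDN 2379118.
The interval is |2379220 − 2379118| = 102 days.

102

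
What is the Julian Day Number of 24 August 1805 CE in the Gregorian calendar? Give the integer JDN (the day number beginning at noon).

JDN 2400001 is 17 November 1858 CE (Gregorian), MJD 0; the target day is −19443 days from there, so JDN = 2380558.

2380558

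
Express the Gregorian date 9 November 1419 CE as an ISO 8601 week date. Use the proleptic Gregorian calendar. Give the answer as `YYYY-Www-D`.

The weekday is Tuesday (ISO weekday 2).
That Tuesday belongs to ISO week 45 of ISO year 1419.

1419-W45-2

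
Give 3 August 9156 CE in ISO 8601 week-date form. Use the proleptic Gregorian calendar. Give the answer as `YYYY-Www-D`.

The weekday is Friday (ISO weekday 5).
That Friday belongs to ISO week 31 of ISO year 9156.

9156-W31-5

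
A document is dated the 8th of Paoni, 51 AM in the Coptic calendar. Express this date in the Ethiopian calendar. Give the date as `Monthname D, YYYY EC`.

Julian Day Number of the source date = 1843569.
Converting JDN 1843569 to the Ethiopian calendar gives 8 Sene 327 EC.

Sene 8, 327 EC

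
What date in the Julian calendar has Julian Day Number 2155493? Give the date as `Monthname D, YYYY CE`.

The proleptic Gregorian equivalent of JDN 2155493 is 9 June 1189.
In the Julian calendar that day is June 2, 1189 CE.

June 2, 1189 CE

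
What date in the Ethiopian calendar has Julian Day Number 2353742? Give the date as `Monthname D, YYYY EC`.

Megabit 16, 1724 EC

JDN 2353742 is 23 March 1732 in the Gregorian calendar.
In the Ethiopian calendar that day is Megabit 16, 1724 EC.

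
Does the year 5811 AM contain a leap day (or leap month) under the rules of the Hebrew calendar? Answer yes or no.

no

Hebrew year 5811 is year 16 of its 19-year Metonic cycle; leap years are at positions 3, 6, 8, 11, 14, 17, 19, so it is a common year (12 months).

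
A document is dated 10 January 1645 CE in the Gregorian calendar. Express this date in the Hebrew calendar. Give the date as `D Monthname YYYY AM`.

Both dates share Julian Day Number 2321894; in the Hebrew calendar that is 12 Tevet 5405 AM.

12 Tevet 5405 AM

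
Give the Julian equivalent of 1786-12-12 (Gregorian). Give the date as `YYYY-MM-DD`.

The Julian–Gregorian offset here is 11 days (Julian trailing).
12 December 1786 Gregorian − 11 days → 1 December 1786 Julian.

1786-12-01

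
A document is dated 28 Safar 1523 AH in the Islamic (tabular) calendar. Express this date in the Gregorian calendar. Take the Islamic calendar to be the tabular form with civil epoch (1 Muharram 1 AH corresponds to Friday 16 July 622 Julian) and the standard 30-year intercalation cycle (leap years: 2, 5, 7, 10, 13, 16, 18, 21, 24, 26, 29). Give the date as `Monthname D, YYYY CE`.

Julian Day Number of the source date = 2487843.
Converting JDN 2487843 to the Gregorian calendar gives 19 May 2099 CE.

May 19, 2099 CE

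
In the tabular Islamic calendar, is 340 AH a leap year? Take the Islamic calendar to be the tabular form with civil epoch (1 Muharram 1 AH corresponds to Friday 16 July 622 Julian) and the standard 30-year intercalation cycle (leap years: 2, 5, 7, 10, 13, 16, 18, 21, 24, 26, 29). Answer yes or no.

yes

Year 340 AH is year 10 of its 30-year cycle; leap positions are 2, 5, 7, 10, 13, 16, 18, 21, 24, 26, 29, so it is a leap year (355 days).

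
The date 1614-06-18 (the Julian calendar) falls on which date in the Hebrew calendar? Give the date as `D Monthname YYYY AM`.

Julian Day Number of the source date = 2310740.
Converting JDN 2310740 to the Hebrew calendar gives 21 Tammuz 5374 AM.

21 Tammuz 5374 AM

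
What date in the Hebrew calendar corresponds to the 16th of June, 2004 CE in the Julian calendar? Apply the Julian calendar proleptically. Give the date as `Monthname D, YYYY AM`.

The source date corresponds to 29 June 2004 in the Gregorian calendar (JDN 2453186).
That day falls on 10 Tammuz 5764 AM in the Hebrew calendar.

Tammuz 10, 5764 AM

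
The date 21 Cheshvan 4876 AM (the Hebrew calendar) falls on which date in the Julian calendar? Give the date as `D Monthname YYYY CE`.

10 November 1115 CE

The source date corresponds to 17 November 1115 in the proleptic Gregorian calendar (JDN 2128625).
That day falls on 10 November 1115 CE in the Julian calendar.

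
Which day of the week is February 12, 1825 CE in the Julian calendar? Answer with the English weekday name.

Thursday

Equivalently 24 February 1825 Gregorian, JDN 2387682.
JDN 2387682 mod 7 = 3, and JDN 0 was a Monday, so this is a Thursday.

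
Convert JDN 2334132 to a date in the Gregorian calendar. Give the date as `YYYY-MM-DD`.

Counting from JDN 2299161 = 15 Oct 1582 gives an offset of 34971 days.

1678-07-14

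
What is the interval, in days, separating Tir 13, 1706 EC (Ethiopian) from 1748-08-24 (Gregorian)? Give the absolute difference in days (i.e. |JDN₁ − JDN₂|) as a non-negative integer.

JDN of the first date = 2347104.
JDN of the second date = 2359740.
|2359740 − 2347104| = 12636.

12636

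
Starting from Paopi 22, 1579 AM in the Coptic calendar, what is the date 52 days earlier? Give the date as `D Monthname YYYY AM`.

5 Pi Kogi Enavot 1578 AM

JDN of Paopi 22, 1579 AM = 2401445.
2401445 − 52 = 2401393.
JDN 2401393 in the Coptic calendar is 5 Pi Kogi Enavot 1578 AM.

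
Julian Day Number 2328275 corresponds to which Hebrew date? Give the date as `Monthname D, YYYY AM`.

Tammuz 14, 5422 AM

The Gregorian equivalent of JDN 2328275 is 1 July 1662.
In the Hebrew calendar that day is Tammuz 14, 5422 AM.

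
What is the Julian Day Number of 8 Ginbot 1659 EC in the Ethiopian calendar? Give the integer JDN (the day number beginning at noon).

2330052

Equivalently 13 May 1667 (Gregorian).
JDN 2299161 is 15 October 1582 CE (Gregorian); the target day is +30891 days from there, so JDN = 2330052.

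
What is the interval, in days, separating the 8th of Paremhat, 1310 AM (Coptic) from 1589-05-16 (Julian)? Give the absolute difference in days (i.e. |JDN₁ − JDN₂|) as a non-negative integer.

1753

JDN of the first date = 2303329.
JDN of the second date = 2301576.
|2301576 − 2303329| = 1753.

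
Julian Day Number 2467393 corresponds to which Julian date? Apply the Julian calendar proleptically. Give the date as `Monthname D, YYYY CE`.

May 10, 2043 CE

JDN 2467393 is 23 May 2043 in the Gregorian calendar.
In the Julian calendar that day is May 10, 2043 CE.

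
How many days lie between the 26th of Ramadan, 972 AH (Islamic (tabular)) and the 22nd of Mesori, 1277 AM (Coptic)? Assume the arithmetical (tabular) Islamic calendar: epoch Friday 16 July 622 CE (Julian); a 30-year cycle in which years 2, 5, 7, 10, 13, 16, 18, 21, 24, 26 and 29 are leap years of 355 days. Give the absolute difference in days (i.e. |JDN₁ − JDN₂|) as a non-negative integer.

1351

JDN of the first date = 2292791.
JDN of the second date = 2291440.
|2291440 − 2292791| = 1351.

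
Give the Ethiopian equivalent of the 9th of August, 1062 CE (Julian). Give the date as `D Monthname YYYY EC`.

16 Nehase 1054 EC

The source date corresponds to 15 August 1062 in the proleptic Gregorian calendar (JDN 2109174).
That day falls on 16 Nehase 1054 EC in the Ethiopian calendar.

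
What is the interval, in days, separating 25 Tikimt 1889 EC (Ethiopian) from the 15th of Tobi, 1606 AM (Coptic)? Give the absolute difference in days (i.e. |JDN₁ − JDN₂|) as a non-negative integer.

2477

JDN of the first date = 2413867.
JDN of the second date = 2411390.
|2411390 − 2413867| = 2477.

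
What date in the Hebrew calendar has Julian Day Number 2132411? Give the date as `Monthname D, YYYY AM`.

JDN 2132411 is 30 March 1126 in the proleptic Gregorian calendar.
In the Hebrew calendar that day is Adar II 26, 4886 AM.

Adar II 26, 4886 AM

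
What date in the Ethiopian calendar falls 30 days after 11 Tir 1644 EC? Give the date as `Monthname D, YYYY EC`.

JDN of 11 Tir 1644 EC = 2324457.
2324457 + 30 = 2324487.
JDN 2324487 in the Ethiopian calendar is Yekatit 11, 1644 EC.

Yekatit 11, 1644 EC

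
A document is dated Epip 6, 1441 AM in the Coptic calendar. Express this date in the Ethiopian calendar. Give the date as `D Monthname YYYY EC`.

6 Hamle 1717 EC

The source date corresponds to 11 July 1725 in the Gregorian calendar (JDN 2351295).
That day falls on 6 Hamle 1717 EC in the Ethiopian calendar.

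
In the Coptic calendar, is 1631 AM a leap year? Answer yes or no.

yes

1631 mod 4 = 3; in the Coptic calendar a year is leap when year mod 4 = 3, so it is a leap year.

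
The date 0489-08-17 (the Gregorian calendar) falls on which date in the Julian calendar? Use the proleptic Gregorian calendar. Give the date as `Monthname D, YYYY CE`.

The Julian–Gregorian offset here is 1 day (Julian trailing).
17 August 489 Gregorian − 1 day → 16 August 489 Julian.

August 16, 489 CE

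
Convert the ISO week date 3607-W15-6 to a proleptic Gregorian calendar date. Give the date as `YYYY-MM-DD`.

3607-04-14

ISO week 1 of 3607 is the week containing the first Thursday of 3607.
Week 15, day 6 (Saturday) lands on 3607-04-14.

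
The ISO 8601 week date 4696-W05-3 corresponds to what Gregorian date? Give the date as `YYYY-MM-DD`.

ISO week 1 of 4696 is the week containing the first Thursday of 4696.
Week 5, day 3 (Wednesday) lands on 4696-01-29.

4696-01-29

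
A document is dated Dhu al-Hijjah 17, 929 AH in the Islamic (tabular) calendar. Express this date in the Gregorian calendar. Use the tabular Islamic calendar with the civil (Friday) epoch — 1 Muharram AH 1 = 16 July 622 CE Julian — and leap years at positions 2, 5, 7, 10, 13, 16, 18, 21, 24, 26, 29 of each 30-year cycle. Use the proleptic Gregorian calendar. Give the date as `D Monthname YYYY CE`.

6 November 1523 CE

Julian Day Number of the source date = 2277633.
Converting JDN 2277633 to the Gregorian calendar gives 6 November 1523 CE.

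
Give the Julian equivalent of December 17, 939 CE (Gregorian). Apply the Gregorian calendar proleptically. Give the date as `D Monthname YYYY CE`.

For dates in this range the Gregorian date is 5 days ahead of the Julian.
17 December 939 Gregorian − 5 days → 12 December 939 Julian.

12 December 939 CE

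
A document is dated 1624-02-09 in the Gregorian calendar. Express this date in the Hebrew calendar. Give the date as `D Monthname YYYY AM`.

Julian Day Number of the source date = 2314253.
Converting JDN 2314253 to the Hebrew calendar gives 19 Shevat 5384 AM.

19 Shevat 5384 AM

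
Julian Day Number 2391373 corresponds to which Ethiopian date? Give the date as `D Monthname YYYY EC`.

27 Megabit 1827 EC

JDN 2391373 is 4 April 1835 in the Gregorian calendar.
In the Ethiopian calendar that day is 27 Megabit 1827 EC.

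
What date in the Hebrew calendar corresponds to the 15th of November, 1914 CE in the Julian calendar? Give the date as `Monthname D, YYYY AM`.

Kislev 10, 5675 AM

Both dates share Julian Day Number 2420465; in the Hebrew calendar that is 10 Kislev 5675 AM.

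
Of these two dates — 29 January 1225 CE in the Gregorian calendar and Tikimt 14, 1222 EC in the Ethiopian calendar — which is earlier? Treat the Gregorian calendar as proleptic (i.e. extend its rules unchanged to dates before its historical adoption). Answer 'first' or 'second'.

first

The two dates have Julian Day Numbers 2168511 and 2170234 respectively.
Since 2168511 < 2170234, the first date comes first.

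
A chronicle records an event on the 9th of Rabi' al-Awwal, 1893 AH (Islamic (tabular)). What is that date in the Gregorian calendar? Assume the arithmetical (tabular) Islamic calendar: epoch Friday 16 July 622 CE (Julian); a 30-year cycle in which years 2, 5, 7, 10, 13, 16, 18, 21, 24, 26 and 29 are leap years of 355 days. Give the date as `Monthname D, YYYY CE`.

Both dates share Julian Day Number 2618969; in the Gregorian calendar that is 23 May 2458 CE.

May 23, 2458 CE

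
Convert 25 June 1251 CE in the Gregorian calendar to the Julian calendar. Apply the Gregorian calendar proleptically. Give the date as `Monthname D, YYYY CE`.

June 18, 1251 CE

At this point the Julian calendar is 7 days behind the Gregorian.
25 June 1251 Gregorian − 7 days → 18 June 1251 Julian.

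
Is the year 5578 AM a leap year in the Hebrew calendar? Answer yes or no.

Hebrew year 5578 is year 11 of its 19-year Metonic cycle; leap years are at positions 3, 6, 8, 11, 14, 17, 19, so it is a leap year (13 months).

yes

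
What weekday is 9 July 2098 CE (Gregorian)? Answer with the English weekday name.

Wednesday

Since JDN mod 7 = 2 (0 = Monday), the day is Wednesday.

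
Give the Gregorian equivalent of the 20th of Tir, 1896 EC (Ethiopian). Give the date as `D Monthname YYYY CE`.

Julian Day Number of the source date = 2416509.
Converting JDN 2416509 to the Gregorian calendar gives 29 January 1904 CE.

29 January 1904 CE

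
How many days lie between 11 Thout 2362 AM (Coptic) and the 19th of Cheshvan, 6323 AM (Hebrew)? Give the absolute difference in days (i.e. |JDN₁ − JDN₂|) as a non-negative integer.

JDN of the first date = 2687395.
JDN of the second date = 2657132.
|2657132 − 2687395| = 30263.

30263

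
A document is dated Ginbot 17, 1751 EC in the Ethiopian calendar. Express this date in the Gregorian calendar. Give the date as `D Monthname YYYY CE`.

23 May 1759 CE

Both dates share Julian Day Number 2363664; in the Gregorian calendar that is 23 May 1759 CE.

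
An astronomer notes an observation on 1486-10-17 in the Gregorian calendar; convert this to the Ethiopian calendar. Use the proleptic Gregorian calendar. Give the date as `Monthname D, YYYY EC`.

Julian Day Number of the source date = 2264100.
Converting JDN 2264100 to the Ethiopian calendar gives 11 Tikimt 1479 EC.

Tikimt 11, 1479 EC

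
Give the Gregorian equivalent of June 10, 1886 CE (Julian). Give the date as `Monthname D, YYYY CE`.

For dates in this range the Gregorian date is 12 days ahead of the Julian.
10 June 1886 Julian + 12 days → 22 June 1886 Gregorian.

June 22, 1886 CE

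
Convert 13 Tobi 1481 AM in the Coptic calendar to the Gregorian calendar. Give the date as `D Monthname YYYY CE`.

Julian Day Number of the source date = 2365732.
Converting JDN 2365732 to the Gregorian calendar gives 19 January 1765 CE.

19 January 1765 CE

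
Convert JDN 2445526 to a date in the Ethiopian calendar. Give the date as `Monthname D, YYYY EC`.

The Gregorian equivalent of JDN 2445526 is 10 July 1983.
In the Ethiopian calendar that day is Hamle 3, 1975 EC.

Hamle 3, 1975 EC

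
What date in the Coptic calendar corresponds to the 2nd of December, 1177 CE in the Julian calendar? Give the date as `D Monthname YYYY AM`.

Both dates share Julian Day Number 2151293; in the Coptic calendar that is 6 Koiak 894 AM.

6 Koiak 894 AM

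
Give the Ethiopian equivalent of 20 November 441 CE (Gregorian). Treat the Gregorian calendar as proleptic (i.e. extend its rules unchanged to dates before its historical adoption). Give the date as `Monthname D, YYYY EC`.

Both dates share Julian Day Number 1882456; in the Ethiopian calendar that is 23 Hidar 434 EC.

Hidar 23, 434 EC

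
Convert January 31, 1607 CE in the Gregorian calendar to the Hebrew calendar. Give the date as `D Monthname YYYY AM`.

3 Shevat 5367 AM

Julian Day Number of the source date = 2308035.
Converting JDN 2308035 to the Hebrew calendar gives 3 Shevat 5367 AM.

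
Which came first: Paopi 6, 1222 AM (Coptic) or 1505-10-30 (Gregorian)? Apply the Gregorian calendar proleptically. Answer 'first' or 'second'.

Converting both to JDN: 2271035 vs 2271052; the smaller is the first.

first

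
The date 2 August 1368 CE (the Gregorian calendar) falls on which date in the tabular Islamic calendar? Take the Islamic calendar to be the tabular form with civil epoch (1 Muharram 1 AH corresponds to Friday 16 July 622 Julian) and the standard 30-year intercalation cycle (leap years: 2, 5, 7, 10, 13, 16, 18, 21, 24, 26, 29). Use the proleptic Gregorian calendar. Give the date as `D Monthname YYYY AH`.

Julian Day Number of the source date = 2220926.
Converting JDN 2220926 to the tabular Islamic calendar gives 8 Dhu al-Hijjah 769 AH.

8 Dhu al-Hijjah 769 AH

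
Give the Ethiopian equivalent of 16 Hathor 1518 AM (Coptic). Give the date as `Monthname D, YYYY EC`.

Both dates share Julian Day Number 2379189; in the Ethiopian calendar that is 16 Hidar 1794 EC.

Hidar 16, 1794 EC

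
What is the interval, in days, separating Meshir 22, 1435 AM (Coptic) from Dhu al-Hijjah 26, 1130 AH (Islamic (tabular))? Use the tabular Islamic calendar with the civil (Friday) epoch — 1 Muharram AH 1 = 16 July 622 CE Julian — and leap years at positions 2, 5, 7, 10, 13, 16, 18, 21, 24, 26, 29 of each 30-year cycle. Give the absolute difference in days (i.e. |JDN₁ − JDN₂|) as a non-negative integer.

First date → JDN 2348969; second date → JDN 2348870.
The interval is |2348969 − 2348870| = 99 days.

99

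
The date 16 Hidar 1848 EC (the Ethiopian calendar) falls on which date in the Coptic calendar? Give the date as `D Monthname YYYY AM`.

Both dates share Julian Day Number 2398913; in the Coptic calendar that is 16 Hathor 1572 AM.

16 Hathor 1572 AM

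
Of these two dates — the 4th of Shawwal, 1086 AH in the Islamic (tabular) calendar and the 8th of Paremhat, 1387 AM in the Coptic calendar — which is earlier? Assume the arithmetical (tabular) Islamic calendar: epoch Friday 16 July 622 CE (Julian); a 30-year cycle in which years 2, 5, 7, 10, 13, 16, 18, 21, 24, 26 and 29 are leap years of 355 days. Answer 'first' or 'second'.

Converting both to JDN: 2333197 vs 2331453; the smaller is the second.

second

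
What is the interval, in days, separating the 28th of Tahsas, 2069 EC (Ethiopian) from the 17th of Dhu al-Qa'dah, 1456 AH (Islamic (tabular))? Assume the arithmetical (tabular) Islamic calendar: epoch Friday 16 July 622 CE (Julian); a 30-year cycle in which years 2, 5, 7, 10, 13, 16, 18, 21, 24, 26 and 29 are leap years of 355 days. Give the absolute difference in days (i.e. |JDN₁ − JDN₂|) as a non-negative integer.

15321

JDN of the first date = 2479675.
JDN of the second date = 2464354.
|2464354 − 2479675| = 15321.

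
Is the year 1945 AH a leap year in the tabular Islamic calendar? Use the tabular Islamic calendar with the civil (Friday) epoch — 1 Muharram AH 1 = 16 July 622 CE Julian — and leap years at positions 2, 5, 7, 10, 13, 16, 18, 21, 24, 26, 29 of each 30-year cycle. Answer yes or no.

no

Year 1945 AH is year 25 of its 30-year cycle; leap positions are 2, 5, 7, 10, 13, 16, 18, 21, 24, 26, 29, so it is a common year (354 days).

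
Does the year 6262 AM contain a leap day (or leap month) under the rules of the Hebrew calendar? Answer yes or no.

yes

Hebrew year 6262 is year 11 of its 19-year Metonic cycle; leap years are at positions 3, 6, 8, 11, 14, 17, 19, so it is a leap year (13 months).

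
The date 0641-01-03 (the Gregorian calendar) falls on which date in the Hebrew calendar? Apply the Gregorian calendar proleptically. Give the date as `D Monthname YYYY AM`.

12 Tevet 4401 AM

Julian Day Number of the source date = 1955183.
Converting JDN 1955183 to the Hebrew calendar gives 12 Tevet 4401 AM.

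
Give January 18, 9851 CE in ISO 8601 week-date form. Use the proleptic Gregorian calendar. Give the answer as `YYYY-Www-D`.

9851-W03-6

The weekday is Saturday (ISO weekday 6).
That Saturday belongs to ISO week 3 of ISO year 9851.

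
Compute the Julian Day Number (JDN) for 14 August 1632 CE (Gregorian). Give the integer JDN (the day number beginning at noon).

JDN 2299161 is 15 October 1582 CE (Gregorian); the target day is +18201 days from there, so JDN = 2317362.

2317362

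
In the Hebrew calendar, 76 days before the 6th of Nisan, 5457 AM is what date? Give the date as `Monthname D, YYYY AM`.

Tevet 18, 5457 AM

The starting date is JDN 2340964; 2340964 − 76 = 2340888.
JDN 2340888 corresponds to Tevet 18, 5457 AM.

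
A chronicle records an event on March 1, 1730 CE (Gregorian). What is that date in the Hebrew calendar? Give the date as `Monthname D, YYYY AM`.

Both dates share Julian Day Number 2352989; in the Hebrew calendar that is 12 Adar 5490 AM.

Adar 12, 5490 AM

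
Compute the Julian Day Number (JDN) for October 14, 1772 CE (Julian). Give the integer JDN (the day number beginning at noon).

Equivalently 25 October 1772 (Gregorian).
JDN 2400001 is 17 November 1858 CE (Gregorian), MJD 0; the target day is −31433 days from there, so JDN = 2368568.

2368568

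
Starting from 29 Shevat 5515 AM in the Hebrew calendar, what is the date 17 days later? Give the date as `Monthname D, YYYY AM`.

Adar 16, 5515 AM

JDN of 29 Shevat 5515 AM = 2362101.
2362101 + 17 = 2362118.
JDN 2362118 in the Hebrew calendar is Adar 16, 5515 AM.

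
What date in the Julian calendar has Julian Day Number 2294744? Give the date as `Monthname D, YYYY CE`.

JDN 2294744 is 11 September 1570 in the proleptic Gregorian calendar.
In the Julian calendar that day is September 1, 1570 CE.

September 1, 1570 CE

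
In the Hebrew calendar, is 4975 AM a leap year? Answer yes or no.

no

Hebrew year 4975 is year 16 of its 19-year Metonic cycle; leap years are at positions 3, 6, 8, 11, 14, 17, 19, so it is a common year (12 months).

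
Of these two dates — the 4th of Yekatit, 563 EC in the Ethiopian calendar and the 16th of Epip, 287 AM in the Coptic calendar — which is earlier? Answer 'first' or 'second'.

The two dates have Julian Day Numbers 1929644 and 1929806 respectively.
Since 1929644 < 1929806, the first date comes first.

first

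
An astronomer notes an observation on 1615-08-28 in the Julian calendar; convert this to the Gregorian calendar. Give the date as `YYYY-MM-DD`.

1615-09-07

The Julian–Gregorian offset here is 10 days (Julian trailing).
28 August 1615 Julian + 10 days → 7 September 1615 Gregorian.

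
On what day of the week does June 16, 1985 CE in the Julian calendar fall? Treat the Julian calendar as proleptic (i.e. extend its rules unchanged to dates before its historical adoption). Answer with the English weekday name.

Saturday

In the Gregorian calendar this is 29 June 1985 (JDN 2446246).
2446246 ≡ 5 (mod 7); counting from Monday = 0 gives Saturday.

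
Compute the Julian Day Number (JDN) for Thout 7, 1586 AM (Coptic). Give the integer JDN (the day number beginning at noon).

Equivalently 16 September 1869 (Gregorian).
JDN 2451545 is 1 January 2000 CE (Gregorian); the target day is −47588 days from there, so JDN = 2403957.

2403957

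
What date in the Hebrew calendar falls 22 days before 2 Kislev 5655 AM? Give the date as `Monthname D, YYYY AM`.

Counting 22 days back from JDN 2413163 reaches JDN 2413141, which is Cheshvan 9, 5655 AM.

Cheshvan 9, 5655 AM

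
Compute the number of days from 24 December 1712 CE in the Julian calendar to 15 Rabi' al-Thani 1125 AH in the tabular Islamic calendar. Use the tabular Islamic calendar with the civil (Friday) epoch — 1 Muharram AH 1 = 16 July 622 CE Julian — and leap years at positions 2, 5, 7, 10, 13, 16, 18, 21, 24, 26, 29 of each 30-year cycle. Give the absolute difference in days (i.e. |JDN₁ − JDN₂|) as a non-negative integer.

127

JDN of the first date = 2346724.
JDN of the second date = 2346851.
|2346851 − 2346724| = 127.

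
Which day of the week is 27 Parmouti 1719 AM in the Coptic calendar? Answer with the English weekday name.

Monday

In the Gregorian calendar this is 5 May 2003 (JDN 2452765).
2452765 ≡ 0 (mod 7); counting from Monday = 0 gives Monday.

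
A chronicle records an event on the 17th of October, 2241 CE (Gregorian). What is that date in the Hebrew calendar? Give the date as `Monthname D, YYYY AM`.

Cheshvan 11, 6002 AM

Julian Day Number of the source date = 2539858.
Converting JDN 2539858 to the Hebrew calendar gives 11 Cheshvan 6002 AM.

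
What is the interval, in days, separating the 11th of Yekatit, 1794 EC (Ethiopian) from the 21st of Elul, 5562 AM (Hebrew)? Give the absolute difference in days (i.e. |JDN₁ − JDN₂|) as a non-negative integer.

213

First date → JDN 2379274; second date → JDN 2379487.
The interval is |2379274 − 2379487| = 213 days.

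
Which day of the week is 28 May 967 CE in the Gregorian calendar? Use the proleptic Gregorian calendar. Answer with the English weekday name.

Thursday

JDN 2074397 mod 7 = 3, and JDN 0 was a Monday, so this is a Thursday.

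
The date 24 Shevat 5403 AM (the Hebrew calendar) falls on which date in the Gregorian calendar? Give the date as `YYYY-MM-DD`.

1643-02-13

Julian Day Number of the source date = 2321197.
Converting JDN 2321197 to the Gregorian calendar gives 13 February 1643 CE.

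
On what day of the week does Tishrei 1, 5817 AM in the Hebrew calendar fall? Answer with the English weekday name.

This is JDN 2472253 (11 September 2056 Gregorian).
JDN 2472253 mod 7 = 0, and JDN 0 was a Monday, so this is a Monday.

Monday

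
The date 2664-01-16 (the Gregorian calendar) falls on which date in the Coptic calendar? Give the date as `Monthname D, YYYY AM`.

Tobi 2, 2380 AM

Julian Day Number of the source date = 2694081.
Converting JDN 2694081 to the Coptic calendar gives 2 Tobi 2380 AM.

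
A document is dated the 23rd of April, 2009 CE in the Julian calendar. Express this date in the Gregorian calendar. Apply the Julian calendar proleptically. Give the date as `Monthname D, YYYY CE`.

May 6, 2009 CE

The Julian–Gregorian offset here is 13 days (Julian trailing).
23 April 2009 Julian + 13 days → 6 May 2009 Gregorian.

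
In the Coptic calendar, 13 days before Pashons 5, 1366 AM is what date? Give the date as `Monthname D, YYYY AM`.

Parmouti 22, 1366 AM

JDN of Pashons 5, 1366 AM = 2323840.
2323840 − 13 = 2323827.
JDN 2323827 in the Coptic calendar is Parmouti 22, 1366 AM.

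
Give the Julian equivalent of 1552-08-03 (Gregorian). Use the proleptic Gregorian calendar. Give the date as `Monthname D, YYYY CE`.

July 24, 1552 CE

For dates in this range the Gregorian date is 10 days ahead of the Julian.
3 August 1552 Gregorian − 10 days → 24 July 1552 Julian.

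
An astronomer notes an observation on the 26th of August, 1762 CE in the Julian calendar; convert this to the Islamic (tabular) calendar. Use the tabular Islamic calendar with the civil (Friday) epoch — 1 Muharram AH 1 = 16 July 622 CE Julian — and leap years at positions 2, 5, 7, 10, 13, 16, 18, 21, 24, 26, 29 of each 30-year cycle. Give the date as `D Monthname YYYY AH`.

16 Safar 1176 AH

Julian Day Number of the source date = 2364866.
Converting JDN 2364866 to the tabular Islamic calendar gives 16 Safar 1176 AH.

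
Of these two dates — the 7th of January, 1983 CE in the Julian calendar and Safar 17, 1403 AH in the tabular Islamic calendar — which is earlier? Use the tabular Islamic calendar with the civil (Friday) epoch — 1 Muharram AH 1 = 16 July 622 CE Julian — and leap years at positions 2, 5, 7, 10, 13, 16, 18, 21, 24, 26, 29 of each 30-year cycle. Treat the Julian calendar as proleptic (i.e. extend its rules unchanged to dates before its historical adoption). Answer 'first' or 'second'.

second

The two dates have Julian Day Numbers 2445355 and 2445308 respectively.
Since 2445308 < 2445355, the second date comes first.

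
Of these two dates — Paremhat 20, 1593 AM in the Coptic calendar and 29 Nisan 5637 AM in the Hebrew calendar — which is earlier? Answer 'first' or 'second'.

first

Converting both to JDN: 2406707 vs 2406722; the smaller is the first.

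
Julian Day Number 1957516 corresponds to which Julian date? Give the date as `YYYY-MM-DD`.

JDN 1957516 is 25 May 647 in the proleptic Gregorian calendar.
In the Julian calendar that day is 0647-05-22.

0647-05-22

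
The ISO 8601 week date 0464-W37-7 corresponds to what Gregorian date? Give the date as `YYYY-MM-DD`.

0464-09-14

ISO week 1 of 464 is the week containing the first Thursday of 464.
Week 37, day 7 (Sunday) lands on 0464-09-14.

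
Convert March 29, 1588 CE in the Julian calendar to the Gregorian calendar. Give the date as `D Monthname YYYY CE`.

8 April 1588 CE

For dates in this range the Gregorian date is 10 days ahead of the Julian.
29 March 1588 Julian + 10 days → 8 April 1588 Gregorian.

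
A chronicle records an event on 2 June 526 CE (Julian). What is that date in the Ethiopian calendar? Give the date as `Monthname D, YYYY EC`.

Sene 8, 518 EC

Both dates share Julian Day Number 1913332; in the Ethiopian calendar that is 8 Sene 518 EC.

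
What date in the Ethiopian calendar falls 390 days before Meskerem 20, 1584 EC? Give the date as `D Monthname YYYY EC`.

1 Pagume 1582 EC

Counting 390 days back from JDN 2302431 reaches JDN 2302041, which is 1 Pagume 1582 EC.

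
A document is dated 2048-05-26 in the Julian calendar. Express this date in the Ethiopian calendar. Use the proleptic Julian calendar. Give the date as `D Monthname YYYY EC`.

The source date corresponds to 8 June 2048 in the Gregorian calendar (JDN 2469236).
That day falls on 1 Sene 2040 EC in the Ethiopian calendar.

1 Sene 2040 EC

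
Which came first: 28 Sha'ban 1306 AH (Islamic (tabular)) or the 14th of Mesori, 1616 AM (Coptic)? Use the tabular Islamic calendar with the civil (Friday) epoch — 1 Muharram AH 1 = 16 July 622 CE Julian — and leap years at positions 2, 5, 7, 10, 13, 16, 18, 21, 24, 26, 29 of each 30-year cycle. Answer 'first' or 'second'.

first

The two dates have Julian Day Numbers 2411122 and 2415252 respectively.
Since 2411122 < 2415252, the first date comes first.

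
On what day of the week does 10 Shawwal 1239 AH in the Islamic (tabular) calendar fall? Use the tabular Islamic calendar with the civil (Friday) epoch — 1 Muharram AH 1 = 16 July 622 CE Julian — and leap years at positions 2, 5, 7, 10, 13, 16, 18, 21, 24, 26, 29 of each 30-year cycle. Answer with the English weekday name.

This is JDN 2387421 (8 June 1824 Gregorian).
Since JDN mod 7 = 1 (0 = Monday), the day is Tuesday.

Tuesday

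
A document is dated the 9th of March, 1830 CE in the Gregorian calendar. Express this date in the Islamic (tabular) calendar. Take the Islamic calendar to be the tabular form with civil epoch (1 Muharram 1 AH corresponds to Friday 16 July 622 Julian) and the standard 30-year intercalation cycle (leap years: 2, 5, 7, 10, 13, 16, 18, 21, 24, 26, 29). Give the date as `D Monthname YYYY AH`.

14 Ramadan 1245 AH

Both dates share Julian Day Number 2389521; in the tabular Islamic calendar that is 14 Ramadan 1245 AH.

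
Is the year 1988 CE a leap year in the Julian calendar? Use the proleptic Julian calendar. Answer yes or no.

1988 mod 4 = 0, so it is a leap year in the Julian calendar.

yes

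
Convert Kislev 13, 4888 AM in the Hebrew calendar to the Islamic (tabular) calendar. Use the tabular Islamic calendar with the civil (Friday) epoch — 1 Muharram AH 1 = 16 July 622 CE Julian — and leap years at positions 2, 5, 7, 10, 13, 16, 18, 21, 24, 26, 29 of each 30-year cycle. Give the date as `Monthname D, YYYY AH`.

The source date corresponds to 26 November 1127 in the proleptic Gregorian calendar (JDN 2133017).
That day falls on 12 Dhu al-Qa'dah 521 AH in the tabular Islamic calendar.

Dhu al-Qa'dah 12, 521 AH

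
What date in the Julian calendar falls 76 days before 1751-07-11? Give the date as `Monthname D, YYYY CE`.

April 26, 1751 CE

Counting 76 days back from JDN 2360802 reaches JDN 2360726, which is April 26, 1751 CE.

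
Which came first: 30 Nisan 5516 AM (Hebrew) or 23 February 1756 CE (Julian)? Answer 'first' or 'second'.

The two dates have Julian Day Numbers 2362546 and 2362490 respectively.
Since 2362490 < 2362546, the second date comes first.

second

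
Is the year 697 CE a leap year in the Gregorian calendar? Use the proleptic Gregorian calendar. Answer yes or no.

697 is not divisible by 4, so it is a common year.

no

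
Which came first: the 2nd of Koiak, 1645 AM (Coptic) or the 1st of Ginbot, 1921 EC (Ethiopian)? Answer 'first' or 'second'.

first

First date → JDN 2425592; second date → JDN 2425741.
JDN 2425592 < JDN 2425741, so the first date is earlier.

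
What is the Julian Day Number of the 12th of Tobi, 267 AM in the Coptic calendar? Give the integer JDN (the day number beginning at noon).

Equivalently 9 January 551 (proleptic Gregorian).
JDN 2451545 is 1 January 2000 CE (Gregorian); the target day is −529228 days from there, so JDN = 1922317.

1922317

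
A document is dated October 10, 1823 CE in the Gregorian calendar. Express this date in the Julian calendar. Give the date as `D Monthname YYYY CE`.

28 September 1823 CE

At this point the Julian calendar is 12 days behind the Gregorian.
10 October 1823 Gregorian − 12 days → 28 September 1823 Julian.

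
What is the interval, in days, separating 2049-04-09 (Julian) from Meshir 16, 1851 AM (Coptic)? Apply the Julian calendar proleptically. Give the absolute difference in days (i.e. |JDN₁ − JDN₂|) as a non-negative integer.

31353

First date → JDN 2469554; second date → JDN 2500907.
The interval is |2469554 − 2500907| = 31353 days.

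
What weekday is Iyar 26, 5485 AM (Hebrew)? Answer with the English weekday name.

Equivalently 9 May 1725 Gregorian, JDN 2351232.
Since JDN mod 7 = 2 (0 = Monday), the day is Wednesday.

Wednesday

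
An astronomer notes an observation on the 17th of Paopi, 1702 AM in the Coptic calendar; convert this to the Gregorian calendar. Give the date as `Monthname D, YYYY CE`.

October 27, 1985 CE

Both dates share Julian Day Number 2446366; in the Gregorian calendar that is 27 October 1985 CE.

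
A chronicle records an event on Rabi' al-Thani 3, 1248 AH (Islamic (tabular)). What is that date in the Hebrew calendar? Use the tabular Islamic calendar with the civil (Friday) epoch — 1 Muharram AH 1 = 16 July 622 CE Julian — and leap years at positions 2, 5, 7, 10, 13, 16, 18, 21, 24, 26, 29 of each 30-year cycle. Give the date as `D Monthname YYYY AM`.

The source date corresponds to 30 August 1832 in the Gregorian calendar (JDN 2390426).
That day falls on 4 Elul 5592 AM in the Hebrew calendar.

4 Elul 5592 AM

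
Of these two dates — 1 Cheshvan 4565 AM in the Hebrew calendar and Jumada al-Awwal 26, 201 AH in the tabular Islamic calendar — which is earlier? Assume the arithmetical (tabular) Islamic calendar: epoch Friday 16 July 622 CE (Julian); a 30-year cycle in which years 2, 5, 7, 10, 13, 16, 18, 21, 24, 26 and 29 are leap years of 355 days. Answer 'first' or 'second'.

first

The two dates have Julian Day Numbers 2015001 and 2019456 respectively.
Since 2015001 < 2019456, the first date comes first.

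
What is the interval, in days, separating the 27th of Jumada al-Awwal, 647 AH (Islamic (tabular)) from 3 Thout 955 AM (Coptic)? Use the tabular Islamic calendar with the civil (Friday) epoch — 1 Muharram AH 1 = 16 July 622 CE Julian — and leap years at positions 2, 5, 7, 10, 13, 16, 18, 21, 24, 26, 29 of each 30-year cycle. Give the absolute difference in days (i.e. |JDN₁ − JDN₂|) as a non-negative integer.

JDN of the first date = 2177505.
JDN of the second date = 2173480.
|2173480 − 2177505| = 4025.

4025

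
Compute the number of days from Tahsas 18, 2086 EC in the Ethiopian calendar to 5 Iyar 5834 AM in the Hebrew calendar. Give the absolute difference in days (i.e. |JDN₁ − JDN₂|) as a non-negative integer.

7179

JDN of the first date = 2485874.
JDN of the second date = 2478695.
|2478695 − 2485874| = 7179.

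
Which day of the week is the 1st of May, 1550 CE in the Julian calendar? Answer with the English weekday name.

Thursday

In the proleptic Gregorian calendar this is 11 May 1550 (JDN 2287316).
JDN 2287316 mod 7 = 3, and JDN 0 was a Monday, so this is a Thursday.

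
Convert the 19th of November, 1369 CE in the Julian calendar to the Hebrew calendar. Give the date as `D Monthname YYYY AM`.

The source date corresponds to 27 November 1369 in the proleptic Gregorian calendar (JDN 2221408).
That day falls on 19 Kislev 5130 AM in the Hebrew calendar.

19 Kislev 5130 AM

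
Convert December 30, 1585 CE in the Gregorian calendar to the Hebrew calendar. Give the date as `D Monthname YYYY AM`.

Both dates share Julian Day Number 2300333; in the Hebrew calendar that is 9 Tevet 5346 AM.

9 Tevet 5346 AM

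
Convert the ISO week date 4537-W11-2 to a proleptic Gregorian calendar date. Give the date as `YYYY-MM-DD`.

ISO week 1 of 4537 is the week containing the first Thursday of 4537.
Week 11, day 2 (Tuesday) lands on 4537-03-12.

4537-03-12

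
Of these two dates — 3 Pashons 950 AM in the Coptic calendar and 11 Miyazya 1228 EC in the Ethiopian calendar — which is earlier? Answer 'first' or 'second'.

The two dates have Julian Day Numbers 2171894 and 2172603 respectively.
Since 2171894 < 2172603, the first date comes first.

first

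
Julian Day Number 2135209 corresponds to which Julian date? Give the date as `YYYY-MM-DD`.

The proleptic Gregorian equivalent of JDN 2135209 is 26 November 1133.
In the Julian calendar that day is 1133-11-19.

1133-11-19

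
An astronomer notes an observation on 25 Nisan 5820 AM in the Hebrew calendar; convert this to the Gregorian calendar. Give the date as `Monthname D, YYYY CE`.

Julian Day Number of the source date = 2473575.
Converting JDN 2473575 to the Gregorian calendar gives 25 April 2060 CE.

April 25, 2060 CE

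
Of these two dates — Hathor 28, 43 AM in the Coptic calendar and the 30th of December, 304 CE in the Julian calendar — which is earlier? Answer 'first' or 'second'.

First date → JDN 1840457; second date → JDN 1832458.
JDN 1832458 < JDN 1840457, so the second date is earlier.

second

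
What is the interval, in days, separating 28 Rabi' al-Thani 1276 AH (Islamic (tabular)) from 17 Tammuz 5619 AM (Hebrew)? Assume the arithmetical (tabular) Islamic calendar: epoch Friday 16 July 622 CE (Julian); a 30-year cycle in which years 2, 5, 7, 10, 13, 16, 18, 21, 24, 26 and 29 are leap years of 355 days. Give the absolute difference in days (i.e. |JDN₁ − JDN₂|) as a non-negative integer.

JDN of the first date = 2400373.
JDN of the second date = 2400245.
|2400245 − 2400373| = 128.

128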